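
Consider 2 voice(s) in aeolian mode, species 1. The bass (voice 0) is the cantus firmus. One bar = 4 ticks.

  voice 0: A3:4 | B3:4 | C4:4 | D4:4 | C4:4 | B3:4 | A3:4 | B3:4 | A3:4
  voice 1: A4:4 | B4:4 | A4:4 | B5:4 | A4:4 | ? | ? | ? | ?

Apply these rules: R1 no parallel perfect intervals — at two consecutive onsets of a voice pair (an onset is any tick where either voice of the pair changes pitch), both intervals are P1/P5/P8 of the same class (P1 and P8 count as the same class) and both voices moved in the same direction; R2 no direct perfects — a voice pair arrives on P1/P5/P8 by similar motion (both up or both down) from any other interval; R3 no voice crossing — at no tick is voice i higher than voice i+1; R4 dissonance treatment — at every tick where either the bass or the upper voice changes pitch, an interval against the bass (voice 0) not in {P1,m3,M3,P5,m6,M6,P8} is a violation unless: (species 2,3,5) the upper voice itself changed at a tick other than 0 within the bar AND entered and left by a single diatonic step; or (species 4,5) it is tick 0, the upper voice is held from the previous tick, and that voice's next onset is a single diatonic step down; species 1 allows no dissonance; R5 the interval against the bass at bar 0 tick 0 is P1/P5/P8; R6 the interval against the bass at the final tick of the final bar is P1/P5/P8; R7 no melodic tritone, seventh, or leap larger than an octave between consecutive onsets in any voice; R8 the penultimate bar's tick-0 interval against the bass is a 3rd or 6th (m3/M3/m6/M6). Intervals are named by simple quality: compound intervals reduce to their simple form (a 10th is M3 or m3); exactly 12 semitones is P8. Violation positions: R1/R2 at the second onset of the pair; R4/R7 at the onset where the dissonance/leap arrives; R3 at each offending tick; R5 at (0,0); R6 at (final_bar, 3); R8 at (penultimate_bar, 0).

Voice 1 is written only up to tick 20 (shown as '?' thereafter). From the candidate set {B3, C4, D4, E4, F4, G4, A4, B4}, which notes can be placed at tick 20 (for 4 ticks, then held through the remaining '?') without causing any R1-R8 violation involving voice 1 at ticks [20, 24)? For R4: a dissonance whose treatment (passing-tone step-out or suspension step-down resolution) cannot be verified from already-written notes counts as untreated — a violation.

{B4, D4, G4}

B3: violates R2,R7
C4: violates R4
D4: legal
E4: violates R4
F4: violates R4
G4: legal
A4: violates R4
B4: legal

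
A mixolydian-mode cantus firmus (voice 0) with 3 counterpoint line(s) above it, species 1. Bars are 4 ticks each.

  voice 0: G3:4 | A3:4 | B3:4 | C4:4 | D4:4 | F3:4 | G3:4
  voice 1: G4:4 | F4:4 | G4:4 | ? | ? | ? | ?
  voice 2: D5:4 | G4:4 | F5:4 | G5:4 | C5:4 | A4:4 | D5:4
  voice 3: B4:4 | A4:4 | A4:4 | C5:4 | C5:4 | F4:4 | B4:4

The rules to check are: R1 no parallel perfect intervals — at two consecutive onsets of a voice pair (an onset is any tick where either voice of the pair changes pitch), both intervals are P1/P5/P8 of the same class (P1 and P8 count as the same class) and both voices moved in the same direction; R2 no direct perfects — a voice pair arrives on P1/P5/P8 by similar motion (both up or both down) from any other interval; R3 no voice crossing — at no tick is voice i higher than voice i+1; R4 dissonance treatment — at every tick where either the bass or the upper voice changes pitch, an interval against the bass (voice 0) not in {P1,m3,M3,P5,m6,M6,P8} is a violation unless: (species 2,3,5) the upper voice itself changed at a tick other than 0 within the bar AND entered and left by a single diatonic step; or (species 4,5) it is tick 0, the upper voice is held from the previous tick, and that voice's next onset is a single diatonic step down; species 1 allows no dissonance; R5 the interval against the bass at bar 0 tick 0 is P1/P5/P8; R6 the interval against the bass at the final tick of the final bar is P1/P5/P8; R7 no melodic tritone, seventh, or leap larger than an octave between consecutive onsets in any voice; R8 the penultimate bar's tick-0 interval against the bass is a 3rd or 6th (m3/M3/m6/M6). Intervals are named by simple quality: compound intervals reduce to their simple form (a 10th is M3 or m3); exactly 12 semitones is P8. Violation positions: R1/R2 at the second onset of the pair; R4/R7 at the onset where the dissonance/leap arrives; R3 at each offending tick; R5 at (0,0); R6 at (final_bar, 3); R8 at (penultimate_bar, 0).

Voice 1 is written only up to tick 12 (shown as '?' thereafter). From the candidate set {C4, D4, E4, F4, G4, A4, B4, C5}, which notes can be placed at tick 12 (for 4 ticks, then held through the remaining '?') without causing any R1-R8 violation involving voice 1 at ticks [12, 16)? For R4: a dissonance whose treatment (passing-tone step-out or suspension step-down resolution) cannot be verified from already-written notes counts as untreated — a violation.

C4: legal
D4: violates R4
E4: legal
F4: violates R4
G4: legal
A4: legal
B4: violates R4
C5: violates R2

{A4, C4, E4, G4}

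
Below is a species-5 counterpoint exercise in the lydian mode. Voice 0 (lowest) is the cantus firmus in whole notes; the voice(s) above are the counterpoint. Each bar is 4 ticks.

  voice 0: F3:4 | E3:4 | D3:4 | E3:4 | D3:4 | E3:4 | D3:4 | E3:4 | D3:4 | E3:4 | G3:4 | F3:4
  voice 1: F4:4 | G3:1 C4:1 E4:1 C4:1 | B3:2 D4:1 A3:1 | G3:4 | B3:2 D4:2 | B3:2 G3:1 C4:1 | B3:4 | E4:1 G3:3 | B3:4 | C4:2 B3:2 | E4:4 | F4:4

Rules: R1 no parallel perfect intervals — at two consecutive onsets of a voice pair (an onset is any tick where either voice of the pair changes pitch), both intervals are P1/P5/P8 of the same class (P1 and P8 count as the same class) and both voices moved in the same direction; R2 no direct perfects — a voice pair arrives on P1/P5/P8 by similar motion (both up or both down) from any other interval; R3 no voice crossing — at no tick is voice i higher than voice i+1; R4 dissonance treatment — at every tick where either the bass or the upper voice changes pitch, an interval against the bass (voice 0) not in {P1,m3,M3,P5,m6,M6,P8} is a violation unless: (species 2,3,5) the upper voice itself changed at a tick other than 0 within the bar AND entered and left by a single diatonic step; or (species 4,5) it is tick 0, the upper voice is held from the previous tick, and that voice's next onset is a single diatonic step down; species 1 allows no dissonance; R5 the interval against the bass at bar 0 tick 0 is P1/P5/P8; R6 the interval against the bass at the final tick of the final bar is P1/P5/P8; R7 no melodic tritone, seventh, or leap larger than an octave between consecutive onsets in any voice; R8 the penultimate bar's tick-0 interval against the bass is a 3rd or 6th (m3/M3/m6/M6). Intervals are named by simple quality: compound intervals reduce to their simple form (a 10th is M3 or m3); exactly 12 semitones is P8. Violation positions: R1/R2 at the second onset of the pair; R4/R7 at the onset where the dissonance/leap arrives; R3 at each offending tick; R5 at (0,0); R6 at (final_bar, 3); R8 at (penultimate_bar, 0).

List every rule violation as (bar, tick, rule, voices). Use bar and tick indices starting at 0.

(1, 0, R7, (1,))
(7, 0, R2, (0, 1))

bar 0: v0=F3 v1=F4 downbeat P8
bar 1: v0=E3 v1=G3 downbeat m3
bar 2: v0=D3 v1=B3 downbeat M6
bar 3: v0=E3 v1=G3 downbeat m3
bar 4: v0=D3 v1=B3 downbeat M6
bar 5: v0=E3 v1=B3 downbeat P5
bar 6: v0=D3 v1=B3 downbeat M6
bar 7: v0=E3 v1=E4 downbeat P8
bar 8: v0=D3 v1=B3 downbeat M6
bar 9: v0=E3 v1=C4 downbeat m6
bar 10: v0=G3 v1=E4 downbeat M6
bar 11: v0=F3 v1=F4 downbeat P8
  -> R7 @ bar 1 tick 0 v(1,): F4->G3 leap 10st
  -> R2 @ bar 7 tick 0 v(0, 1): D3/B3 M6 -> E3/E4 P8 similar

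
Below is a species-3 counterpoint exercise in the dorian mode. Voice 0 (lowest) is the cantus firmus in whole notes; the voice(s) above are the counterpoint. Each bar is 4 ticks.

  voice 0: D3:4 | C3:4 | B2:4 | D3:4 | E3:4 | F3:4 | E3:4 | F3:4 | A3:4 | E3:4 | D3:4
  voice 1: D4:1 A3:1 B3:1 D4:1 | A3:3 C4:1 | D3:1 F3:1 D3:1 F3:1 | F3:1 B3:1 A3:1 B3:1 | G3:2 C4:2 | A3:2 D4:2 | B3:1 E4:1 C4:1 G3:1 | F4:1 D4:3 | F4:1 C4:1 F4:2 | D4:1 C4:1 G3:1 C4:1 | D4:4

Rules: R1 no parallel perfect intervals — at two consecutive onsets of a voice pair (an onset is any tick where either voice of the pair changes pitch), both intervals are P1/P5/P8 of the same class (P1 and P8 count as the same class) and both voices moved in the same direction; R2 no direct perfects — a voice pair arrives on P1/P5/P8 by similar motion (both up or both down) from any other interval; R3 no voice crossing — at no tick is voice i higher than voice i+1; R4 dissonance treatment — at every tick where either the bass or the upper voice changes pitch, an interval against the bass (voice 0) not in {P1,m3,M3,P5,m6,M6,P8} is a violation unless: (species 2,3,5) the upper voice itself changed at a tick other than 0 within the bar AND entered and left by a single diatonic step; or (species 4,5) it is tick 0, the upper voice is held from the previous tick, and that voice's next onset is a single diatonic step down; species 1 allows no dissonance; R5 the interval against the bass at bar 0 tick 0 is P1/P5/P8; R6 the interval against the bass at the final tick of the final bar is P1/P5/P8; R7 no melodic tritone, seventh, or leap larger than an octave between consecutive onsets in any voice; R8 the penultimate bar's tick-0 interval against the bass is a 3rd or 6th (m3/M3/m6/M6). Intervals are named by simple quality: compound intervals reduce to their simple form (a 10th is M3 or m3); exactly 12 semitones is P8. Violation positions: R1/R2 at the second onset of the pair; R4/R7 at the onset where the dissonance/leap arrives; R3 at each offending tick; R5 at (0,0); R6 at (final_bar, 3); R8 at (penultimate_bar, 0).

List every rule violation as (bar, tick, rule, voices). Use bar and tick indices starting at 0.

(2, 0, R7, (1,))
(2, 1, R4, (0, 1))
(2, 3, R4, (0, 1))
(3, 1, R7, (1,))
(6, 0, R2, (0, 1))
(7, 0, R2, (0, 1))
(7, 0, R7, (1,))
(9, 0, R4, (0, 1))
(9, 0, R8, (0, 1))

bar 0: v0=D3 v1=D4 downbeat P8
bar 1: v0=C3 v1=A3 downbeat M6
bar 2: v0=B2 v1=D3 downbeat m3
bar 3: v0=D3 v1=F3 downbeat m3
bar 4: v0=E3 v1=G3 downbeat m3
bar 5: v0=F3 v1=A3 downbeat M3
bar 6: v0=E3 v1=B3 downbeat P5
bar 7: v0=F3 v1=F4 downbeat P8
bar 8: v0=A3 v1=F4 downbeat m6
bar 9: v0=E3 v1=D4 downbeat m7
bar 10: v0=D3 v1=D4 downbeat P8
  -> R7 @ bar 2 tick 0 v(1,): C4->D3 leap 10st
  -> R4 @ bar 2 tick 1 v(0, 1): B2/F3 TT untreated
  -> R4 @ bar 2 tick 3 v(0, 1): B2/F3 TT untreated
  -> R7 @ bar 3 tick 1 v(1,): F3->B3 leap 6st
  -> R2 @ bar 6 tick 0 v(0, 1): F3/D4 M6 -> E3/B3 P5 similar
  -> R2 @ bar 7 tick 0 v(0, 1): E3/G3 m3 -> F3/F4 P8 similar
  -> R7 @ bar 7 tick 0 v(1,): G3->F4 leap 10st
  -> R4 @ bar 9 tick 0 v(0, 1): E3/D4 m7 untreated
  -> R8 @ bar 9 tick 0 v(0, 1): penult m7 not 3rd/6th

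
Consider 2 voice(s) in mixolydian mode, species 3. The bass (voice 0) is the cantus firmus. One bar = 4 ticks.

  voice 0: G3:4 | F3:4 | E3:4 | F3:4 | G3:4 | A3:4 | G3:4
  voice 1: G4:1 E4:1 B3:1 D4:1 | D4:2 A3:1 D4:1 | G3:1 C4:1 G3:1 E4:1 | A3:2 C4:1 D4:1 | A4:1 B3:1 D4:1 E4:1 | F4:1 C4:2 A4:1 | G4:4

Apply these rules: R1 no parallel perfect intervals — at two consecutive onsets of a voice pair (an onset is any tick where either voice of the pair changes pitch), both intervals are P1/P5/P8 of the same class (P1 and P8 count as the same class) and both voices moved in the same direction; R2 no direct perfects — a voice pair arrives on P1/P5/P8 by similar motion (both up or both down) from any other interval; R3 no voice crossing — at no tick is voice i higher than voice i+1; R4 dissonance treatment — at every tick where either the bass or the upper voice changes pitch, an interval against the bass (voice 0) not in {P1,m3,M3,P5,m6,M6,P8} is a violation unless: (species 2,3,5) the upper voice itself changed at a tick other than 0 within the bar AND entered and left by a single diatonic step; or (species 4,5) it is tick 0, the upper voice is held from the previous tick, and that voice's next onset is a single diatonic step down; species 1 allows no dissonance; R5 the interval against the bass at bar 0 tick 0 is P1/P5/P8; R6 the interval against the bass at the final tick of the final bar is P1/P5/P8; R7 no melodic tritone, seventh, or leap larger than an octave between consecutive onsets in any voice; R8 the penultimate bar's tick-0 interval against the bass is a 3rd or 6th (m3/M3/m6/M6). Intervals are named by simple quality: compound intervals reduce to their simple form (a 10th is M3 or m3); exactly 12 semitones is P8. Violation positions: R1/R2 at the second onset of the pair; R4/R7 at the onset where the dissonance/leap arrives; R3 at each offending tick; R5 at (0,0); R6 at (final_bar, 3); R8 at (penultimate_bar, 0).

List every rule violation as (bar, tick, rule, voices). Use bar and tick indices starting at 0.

bar 0: v0=G3 v1=G4 downbeat P8
bar 1: v0=F3 v1=D4 downbeat M6
bar 2: v0=E3 v1=G3 downbeat m3
bar 3: v0=F3 v1=A3 downbeat M3
bar 4: v0=G3 v1=A4 downbeat M2
bar 5: v0=A3 v1=F4 downbeat m6
bar 6: v0=G3 v1=G4 downbeat P8
  -> R4 @ bar 4 tick 0 v(0, 1): G3/A4 M2 untreated
  -> R7 @ bar 4 tick 1 v(1,): A4->B3 leap 10st
  -> R1 @ bar 6 tick 0 v(0, 1): A3/A4 P8 -> G3/G4 P8 similar

(4, 0, R4, (0, 1))
(4, 1, R7, (1,))
(6, 0, R1, (0, 1))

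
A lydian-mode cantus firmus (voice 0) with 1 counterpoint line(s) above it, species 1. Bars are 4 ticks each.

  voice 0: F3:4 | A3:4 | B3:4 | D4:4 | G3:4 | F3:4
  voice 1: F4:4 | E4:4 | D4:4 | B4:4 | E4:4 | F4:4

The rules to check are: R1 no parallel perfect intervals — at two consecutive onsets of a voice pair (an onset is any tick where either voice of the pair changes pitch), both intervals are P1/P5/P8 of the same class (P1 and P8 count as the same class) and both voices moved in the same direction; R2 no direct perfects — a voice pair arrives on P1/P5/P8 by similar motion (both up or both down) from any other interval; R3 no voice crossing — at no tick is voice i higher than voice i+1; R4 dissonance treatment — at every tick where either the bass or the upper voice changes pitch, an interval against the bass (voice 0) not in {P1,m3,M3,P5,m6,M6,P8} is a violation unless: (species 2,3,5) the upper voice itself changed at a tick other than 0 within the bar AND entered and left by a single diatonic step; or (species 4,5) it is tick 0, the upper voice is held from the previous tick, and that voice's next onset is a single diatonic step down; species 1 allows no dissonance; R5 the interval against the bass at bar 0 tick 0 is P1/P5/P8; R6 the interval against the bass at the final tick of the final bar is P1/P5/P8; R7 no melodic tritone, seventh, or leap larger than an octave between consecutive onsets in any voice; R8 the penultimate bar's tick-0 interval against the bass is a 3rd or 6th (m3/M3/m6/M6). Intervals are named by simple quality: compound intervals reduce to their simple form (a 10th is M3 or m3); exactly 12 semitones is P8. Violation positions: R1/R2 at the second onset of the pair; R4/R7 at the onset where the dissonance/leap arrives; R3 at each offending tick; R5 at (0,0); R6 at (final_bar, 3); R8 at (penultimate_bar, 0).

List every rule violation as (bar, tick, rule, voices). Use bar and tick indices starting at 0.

No violations across 6 bars (F3..F3 vs F4..F4).

bar 0: v0=F3 v1=F4 downbeat P8
bar 1: v0=A3 v1=E4 downbeat P5
bar 2: v0=B3 v1=D4 downbeat m3
bar 3: v0=D4 v1=B4 downbeat M6
bar 4: v0=G3 v1=E4 downbeat M6
bar 5: v0=F3 v1=F4 downbeat P8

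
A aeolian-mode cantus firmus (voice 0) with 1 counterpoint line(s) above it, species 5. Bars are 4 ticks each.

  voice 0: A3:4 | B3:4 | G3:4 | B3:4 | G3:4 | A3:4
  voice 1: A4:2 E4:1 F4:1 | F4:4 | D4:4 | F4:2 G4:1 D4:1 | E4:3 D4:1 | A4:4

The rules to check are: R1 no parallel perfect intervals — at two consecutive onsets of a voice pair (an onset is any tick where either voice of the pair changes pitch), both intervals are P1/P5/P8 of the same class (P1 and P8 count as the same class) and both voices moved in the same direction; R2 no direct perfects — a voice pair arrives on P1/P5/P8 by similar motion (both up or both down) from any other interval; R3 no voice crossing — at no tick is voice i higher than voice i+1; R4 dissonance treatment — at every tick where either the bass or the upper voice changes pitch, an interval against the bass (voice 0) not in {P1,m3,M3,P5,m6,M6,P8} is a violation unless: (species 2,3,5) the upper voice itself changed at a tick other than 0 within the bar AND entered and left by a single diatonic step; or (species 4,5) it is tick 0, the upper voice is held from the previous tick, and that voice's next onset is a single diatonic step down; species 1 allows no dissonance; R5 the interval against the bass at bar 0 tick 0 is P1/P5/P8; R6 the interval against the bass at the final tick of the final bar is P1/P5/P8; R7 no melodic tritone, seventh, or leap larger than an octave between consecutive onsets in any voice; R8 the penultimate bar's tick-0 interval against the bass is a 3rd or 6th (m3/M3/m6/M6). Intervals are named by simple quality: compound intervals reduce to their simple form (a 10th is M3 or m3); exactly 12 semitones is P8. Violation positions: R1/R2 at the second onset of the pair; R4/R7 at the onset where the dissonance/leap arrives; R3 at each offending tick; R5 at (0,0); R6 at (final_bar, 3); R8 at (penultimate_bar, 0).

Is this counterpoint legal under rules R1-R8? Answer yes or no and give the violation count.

No (4 violations)

bar 0: v0=A3 v1=A4 (P8)
bar 1: v0=B3 v1=F4 (TT)
bar 2: v0=G3 v1=D4 (P5)
bar 3: v0=B3 v1=F4 (TT)
bar 4: v0=G3 v1=E4 (M6)
bar 5: v0=A3 v1=A4 (P8)
  R4 @ bar1.0: B3/F4 TT untreated
  R2 @ bar2.0: B3/F4 TT -> G3/D4 P5 similar
  R4 @ bar3.0: B3/F4 TT untreated
  R2 @ bar5.0: G3/D4 P5 -> A3/A4 P8 similar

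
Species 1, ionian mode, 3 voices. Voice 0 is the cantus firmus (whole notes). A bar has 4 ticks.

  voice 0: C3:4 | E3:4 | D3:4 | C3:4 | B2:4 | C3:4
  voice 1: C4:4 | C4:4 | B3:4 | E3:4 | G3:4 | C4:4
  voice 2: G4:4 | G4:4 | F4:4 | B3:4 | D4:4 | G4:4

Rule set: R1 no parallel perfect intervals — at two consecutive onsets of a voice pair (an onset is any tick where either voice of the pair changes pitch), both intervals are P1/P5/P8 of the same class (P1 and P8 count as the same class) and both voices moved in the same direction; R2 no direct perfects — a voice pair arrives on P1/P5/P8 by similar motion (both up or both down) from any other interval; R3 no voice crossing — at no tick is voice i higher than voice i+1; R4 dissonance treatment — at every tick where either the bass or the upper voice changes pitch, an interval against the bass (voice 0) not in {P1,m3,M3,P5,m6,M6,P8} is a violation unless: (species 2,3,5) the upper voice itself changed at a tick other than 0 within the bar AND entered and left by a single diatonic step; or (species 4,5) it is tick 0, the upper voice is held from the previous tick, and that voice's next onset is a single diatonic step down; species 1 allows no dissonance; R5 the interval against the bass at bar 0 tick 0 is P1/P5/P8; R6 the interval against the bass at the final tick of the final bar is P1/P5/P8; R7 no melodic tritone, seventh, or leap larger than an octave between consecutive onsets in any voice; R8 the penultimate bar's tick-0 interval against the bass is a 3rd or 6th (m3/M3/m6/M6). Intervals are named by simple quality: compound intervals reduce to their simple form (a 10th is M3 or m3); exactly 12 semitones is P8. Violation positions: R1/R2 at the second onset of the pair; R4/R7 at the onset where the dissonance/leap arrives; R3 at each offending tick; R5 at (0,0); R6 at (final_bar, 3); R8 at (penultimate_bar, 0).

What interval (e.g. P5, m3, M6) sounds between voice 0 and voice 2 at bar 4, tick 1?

voice 0=B2 voice 2=D4 -> m3

m3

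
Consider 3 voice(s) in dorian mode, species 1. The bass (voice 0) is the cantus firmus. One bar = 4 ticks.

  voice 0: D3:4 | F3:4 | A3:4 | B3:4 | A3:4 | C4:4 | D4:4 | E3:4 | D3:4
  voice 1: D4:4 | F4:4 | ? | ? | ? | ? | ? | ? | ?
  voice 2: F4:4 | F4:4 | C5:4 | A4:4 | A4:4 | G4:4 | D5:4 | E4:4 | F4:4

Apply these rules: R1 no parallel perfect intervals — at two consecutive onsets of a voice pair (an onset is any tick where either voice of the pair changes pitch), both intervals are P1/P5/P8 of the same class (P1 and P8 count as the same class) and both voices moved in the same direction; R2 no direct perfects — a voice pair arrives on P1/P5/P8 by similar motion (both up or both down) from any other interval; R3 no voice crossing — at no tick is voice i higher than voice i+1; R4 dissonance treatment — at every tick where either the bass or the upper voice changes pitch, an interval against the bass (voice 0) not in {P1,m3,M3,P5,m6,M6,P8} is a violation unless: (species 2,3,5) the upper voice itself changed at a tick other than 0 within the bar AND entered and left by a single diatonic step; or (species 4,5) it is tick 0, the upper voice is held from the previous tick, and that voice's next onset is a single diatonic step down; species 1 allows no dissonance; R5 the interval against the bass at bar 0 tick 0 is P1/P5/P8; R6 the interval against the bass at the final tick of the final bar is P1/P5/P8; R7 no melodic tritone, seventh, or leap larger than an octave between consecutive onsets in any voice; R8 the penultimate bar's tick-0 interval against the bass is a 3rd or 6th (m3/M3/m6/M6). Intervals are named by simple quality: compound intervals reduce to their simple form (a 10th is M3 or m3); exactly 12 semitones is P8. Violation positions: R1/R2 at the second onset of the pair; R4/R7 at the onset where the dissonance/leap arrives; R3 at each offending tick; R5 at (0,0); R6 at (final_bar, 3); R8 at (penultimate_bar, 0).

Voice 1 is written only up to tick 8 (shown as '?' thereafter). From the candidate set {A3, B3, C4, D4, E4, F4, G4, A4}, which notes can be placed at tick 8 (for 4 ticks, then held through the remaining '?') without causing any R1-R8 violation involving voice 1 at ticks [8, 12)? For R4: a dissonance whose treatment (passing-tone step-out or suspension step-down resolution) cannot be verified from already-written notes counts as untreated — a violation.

A3: legal
B3: violates R4,R7
C4: legal
D4: violates R4
E4: legal
F4: legal
G4: violates R4
A4: violates R1

{A3, C4, E4, F4}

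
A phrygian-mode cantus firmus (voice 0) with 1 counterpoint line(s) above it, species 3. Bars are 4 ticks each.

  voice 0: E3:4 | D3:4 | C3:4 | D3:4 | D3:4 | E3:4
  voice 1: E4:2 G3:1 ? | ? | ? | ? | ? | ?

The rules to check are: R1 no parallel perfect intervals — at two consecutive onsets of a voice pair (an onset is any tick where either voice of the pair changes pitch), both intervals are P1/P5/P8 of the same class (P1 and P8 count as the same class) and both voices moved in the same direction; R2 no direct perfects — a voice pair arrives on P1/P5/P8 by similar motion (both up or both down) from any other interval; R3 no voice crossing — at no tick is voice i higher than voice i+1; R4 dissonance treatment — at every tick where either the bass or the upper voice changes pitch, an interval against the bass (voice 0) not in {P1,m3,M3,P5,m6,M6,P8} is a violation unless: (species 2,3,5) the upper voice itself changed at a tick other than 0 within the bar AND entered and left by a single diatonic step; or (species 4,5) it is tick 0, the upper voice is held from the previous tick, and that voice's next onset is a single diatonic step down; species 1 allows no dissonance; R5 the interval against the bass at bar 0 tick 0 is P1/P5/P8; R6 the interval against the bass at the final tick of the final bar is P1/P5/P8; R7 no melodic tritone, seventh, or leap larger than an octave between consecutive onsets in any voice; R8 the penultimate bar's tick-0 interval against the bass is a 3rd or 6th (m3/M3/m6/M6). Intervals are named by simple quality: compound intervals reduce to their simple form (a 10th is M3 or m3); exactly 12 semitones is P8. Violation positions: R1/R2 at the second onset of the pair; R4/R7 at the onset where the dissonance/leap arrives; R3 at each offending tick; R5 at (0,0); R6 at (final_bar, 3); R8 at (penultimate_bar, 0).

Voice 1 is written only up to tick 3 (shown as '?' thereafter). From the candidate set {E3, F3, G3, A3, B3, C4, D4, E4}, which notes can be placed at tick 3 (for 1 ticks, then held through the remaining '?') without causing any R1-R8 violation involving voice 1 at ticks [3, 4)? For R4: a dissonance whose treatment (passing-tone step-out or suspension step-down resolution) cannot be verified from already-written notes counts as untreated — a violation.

E3: legal
F3: violates R4
G3: legal
A3: violates R4
B3: legal
C4: legal
D4: violates R4
E4: legal

{B3, C4, E3, E4, G3}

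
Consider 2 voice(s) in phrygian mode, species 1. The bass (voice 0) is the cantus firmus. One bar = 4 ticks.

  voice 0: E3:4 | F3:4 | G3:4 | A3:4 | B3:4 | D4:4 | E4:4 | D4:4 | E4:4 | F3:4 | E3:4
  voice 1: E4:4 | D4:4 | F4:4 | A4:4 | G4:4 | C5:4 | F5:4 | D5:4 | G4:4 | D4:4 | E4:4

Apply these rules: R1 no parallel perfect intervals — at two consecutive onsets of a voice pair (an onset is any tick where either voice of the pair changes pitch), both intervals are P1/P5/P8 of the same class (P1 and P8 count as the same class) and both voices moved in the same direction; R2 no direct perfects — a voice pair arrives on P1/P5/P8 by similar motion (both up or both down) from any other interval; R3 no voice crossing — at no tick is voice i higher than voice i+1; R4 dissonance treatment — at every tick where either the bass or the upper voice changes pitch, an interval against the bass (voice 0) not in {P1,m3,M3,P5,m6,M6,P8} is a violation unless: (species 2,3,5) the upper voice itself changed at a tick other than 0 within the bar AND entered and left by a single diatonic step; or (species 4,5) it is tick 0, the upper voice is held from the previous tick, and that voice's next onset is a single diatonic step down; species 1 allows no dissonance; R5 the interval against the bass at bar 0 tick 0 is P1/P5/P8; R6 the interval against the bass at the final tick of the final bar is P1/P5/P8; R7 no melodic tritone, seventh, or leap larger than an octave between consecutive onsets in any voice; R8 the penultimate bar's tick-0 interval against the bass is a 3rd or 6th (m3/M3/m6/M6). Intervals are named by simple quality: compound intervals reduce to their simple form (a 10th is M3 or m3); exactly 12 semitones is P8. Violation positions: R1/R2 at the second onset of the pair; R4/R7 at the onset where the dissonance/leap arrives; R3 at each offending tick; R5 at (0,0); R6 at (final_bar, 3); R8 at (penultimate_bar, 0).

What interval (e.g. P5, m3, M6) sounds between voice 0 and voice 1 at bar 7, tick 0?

voice 0=D4 voice 1=D5 -> P8

P8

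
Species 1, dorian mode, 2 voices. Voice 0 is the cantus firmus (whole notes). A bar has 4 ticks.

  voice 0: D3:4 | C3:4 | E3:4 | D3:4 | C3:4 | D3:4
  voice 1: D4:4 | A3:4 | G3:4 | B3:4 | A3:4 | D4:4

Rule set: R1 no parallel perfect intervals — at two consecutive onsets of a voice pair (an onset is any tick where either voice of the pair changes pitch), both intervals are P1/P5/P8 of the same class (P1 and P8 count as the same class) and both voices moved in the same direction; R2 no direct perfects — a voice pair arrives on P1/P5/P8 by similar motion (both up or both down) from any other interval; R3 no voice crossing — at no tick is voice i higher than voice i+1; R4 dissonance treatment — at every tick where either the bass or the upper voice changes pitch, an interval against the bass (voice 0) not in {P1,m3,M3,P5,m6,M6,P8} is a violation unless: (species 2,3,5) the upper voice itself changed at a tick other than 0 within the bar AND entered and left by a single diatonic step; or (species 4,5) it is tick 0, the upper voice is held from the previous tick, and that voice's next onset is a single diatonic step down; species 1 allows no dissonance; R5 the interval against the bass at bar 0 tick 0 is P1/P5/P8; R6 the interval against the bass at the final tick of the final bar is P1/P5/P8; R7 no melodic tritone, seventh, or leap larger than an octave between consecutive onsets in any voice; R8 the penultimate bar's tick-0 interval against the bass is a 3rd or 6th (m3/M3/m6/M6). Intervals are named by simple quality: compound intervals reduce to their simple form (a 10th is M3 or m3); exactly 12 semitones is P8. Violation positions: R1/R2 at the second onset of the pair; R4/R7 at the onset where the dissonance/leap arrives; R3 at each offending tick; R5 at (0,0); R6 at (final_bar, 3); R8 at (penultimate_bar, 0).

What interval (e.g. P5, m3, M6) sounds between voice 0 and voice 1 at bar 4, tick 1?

voice 0=C3 voice 1=A3 -> M6

M6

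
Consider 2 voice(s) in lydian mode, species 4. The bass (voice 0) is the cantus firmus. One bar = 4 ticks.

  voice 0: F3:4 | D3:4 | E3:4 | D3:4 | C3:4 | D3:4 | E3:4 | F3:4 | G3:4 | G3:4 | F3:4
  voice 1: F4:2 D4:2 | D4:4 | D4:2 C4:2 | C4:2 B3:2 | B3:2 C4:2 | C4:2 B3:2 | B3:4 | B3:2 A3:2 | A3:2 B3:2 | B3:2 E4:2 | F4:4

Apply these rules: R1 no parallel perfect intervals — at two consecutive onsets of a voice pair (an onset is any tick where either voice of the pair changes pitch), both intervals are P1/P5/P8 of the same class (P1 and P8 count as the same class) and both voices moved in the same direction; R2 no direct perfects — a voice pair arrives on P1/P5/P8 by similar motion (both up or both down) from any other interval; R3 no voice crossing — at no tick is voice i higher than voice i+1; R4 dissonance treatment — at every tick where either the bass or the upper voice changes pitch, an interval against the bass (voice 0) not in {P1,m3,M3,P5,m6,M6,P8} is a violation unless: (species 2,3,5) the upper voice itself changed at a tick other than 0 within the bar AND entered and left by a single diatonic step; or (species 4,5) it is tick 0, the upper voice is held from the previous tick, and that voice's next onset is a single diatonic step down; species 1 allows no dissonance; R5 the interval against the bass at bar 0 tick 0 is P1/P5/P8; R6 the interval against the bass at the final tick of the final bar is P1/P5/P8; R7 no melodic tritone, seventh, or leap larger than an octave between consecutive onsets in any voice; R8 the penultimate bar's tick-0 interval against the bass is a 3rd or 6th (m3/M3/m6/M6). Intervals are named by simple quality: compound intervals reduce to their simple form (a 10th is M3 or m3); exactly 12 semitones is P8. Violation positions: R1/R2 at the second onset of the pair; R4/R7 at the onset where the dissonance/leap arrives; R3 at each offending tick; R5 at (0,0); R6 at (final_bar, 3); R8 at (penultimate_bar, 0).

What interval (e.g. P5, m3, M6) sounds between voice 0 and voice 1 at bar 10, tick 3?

P8

voice 0=F3 voice 1=F4 -> P8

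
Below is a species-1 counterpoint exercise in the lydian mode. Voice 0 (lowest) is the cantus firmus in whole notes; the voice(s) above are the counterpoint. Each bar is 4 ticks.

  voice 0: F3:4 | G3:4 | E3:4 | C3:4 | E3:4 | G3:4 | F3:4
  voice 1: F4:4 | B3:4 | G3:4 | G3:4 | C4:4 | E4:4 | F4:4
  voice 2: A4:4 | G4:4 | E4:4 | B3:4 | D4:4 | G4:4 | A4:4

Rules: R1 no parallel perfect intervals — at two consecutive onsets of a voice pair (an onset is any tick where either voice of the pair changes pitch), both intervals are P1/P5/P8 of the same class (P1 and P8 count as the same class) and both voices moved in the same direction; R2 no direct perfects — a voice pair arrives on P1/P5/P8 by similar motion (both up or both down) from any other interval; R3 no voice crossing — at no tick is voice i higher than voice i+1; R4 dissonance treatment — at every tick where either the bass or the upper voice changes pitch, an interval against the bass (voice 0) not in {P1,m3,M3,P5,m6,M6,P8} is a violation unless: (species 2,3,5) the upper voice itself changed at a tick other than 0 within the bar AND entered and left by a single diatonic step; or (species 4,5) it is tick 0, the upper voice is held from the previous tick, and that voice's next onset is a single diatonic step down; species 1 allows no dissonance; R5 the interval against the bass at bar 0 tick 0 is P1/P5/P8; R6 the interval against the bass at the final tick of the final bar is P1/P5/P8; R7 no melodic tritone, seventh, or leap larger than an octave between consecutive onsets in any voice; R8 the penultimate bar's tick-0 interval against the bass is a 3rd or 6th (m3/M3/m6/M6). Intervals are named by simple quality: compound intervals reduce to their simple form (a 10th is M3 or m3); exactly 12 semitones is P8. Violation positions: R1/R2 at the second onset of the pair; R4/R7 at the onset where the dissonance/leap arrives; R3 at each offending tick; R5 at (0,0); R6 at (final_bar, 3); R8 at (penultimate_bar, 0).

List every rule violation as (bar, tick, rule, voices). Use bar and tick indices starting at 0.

(0, 0, R5, (0, 2))
(1, 0, R7, (1,))
(2, 0, R1, (0, 2))
(3, 0, R4, (0, 2))
(4, 0, R4, (0, 2))
(5, 0, R2, (0, 2))
(5, 0, R8, (0, 2))
(6, 3, R6, (0, 2))

bar 0: v0=F3 v1=F4 v2=A4 downbeat M3
bar 1: v0=G3 v1=B3 v2=G4 downbeat P8
bar 2: v0=E3 v1=G3 v2=E4 downbeat P8
bar 3: v0=C3 v1=G3 v2=B3 downbeat M7
bar 4: v0=E3 v1=C4 v2=D4 downbeat m7
bar 5: v0=G3 v1=E4 v2=G4 downbeat P8
bar 6: v0=F3 v1=F4 v2=A4 downbeat M3
  -> R5 @ bar 0 tick 0 v(0, 2): opens on M3
  -> R7 @ bar 1 tick 0 v(1,): F4->B3 leap 6st
  -> R1 @ bar 2 tick 0 v(0, 2): G3/G4 P8 -> E3/E4 P8 similar
  -> R4 @ bar 3 tick 0 v(0, 2): C3/B3 M7 untreated
  -> R4 @ bar 4 tick 0 v(0, 2): E3/D4 m7 untreated
  -> R2 @ bar 5 tick 0 v(0, 2): E3/D4 m7 -> G3/G4 P8 similar
  -> R8 @ bar 5 tick 0 v(0, 2): penult P8 not 3rd/6th
  -> R6 @ bar 6 tick 3 v(0, 2): closes on M3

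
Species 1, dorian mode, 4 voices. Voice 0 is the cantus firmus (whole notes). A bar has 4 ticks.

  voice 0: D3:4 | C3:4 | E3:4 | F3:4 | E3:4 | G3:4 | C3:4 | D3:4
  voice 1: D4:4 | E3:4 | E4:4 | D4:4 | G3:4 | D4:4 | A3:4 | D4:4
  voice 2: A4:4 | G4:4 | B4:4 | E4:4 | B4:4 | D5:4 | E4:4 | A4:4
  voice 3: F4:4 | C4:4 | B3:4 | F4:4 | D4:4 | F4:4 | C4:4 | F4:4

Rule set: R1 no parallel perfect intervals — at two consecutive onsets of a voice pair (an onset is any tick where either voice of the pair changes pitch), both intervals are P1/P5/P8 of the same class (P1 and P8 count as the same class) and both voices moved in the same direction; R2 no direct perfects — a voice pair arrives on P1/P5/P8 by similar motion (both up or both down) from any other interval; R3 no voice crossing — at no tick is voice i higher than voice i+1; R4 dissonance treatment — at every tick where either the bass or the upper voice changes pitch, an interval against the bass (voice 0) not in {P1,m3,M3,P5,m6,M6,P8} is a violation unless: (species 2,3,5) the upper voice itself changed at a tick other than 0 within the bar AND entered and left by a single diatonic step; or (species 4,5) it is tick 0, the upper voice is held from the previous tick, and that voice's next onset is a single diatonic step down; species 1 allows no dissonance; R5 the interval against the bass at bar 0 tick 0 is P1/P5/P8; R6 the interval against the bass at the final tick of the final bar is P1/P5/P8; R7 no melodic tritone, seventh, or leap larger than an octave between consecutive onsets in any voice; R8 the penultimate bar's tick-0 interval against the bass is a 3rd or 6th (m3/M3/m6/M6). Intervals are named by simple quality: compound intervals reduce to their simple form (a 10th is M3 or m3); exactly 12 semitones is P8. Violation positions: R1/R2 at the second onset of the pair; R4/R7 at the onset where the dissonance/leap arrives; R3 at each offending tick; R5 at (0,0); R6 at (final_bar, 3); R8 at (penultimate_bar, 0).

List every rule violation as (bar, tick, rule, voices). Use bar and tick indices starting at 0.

(0, 0, R3, (2, 3))
(0, 0, R5, (0, 3))
(0, 1, R3, (2, 3))
(0, 2, R3, (2, 3))
(0, 3, R3, (2, 3))
(1, 0, R1, (0, 2))
(1, 0, R2, (0, 3))
(1, 0, R2, (2, 3))
(1, 0, R3, (2, 3))
(1, 0, R7, (1,))
(1, 1, R3, (2, 3))
(1, 2, R3, (2, 3))
(1, 3, R3, (2, 3))
(2, 0, R1, (0, 2))
(2, 0, R2, (0, 1))
(2, 0, R2, (1, 2))
(2, 0, R3, (2, 3))
(2, 1, R3, (2, 3))
(2, 2, R3, (2, 3))
(2, 3, R3, (2, 3))
(3, 0, R2, (0, 3))
(3, 0, R4, (0, 2))
(3, 0, R7, (3,))
(4, 0, R2, (1, 3))
(4, 0, R3, (2, 3))
(4, 0, R4, (0, 3))
(4, 1, R3, (2, 3))
(4, 2, R3, (2, 3))
(4, 3, R3, (2, 3))
(5, 0, R1, (0, 2))
(5, 0, R2, (0, 1))
(5, 0, R2, (1, 2))
(5, 0, R3, (2, 3))
(5, 0, R4, (0, 3))
(5, 1, R3, (2, 3))
(5, 2, R3, (2, 3))
(5, 3, R3, (2, 3))
(6, 0, R2, (0, 3))
(6, 0, R2, (1, 2))
(6, 0, R3, (2, 3))
(6, 0, R7, (2,))
(6, 0, R8, (0, 3))
(6, 1, R3, (2, 3))
(6, 2, R3, (2, 3))
(6, 3, R3, (2, 3))
(7, 0, R1, (1, 2))
(7, 0, R2, (0, 1))
(7, 0, R2, (0, 2))
(7, 0, R3, (2, 3))
(7, 1, R3, (2, 3))
(7, 2, R3, (2, 3))
(7, 3, R3, (2, 3))
(7, 3, R6, (0, 3))

bar 0: v0=D3 v1=D4 v2=A4 v3=F4 downbeat m3
bar 1: v0=C3 v1=E3 v2=G4 v3=C4 downbeat P8
bar 2: v0=E3 v1=E4 v2=B4 v3=B3 downbeat P5
bar 3: v0=F3 v1=D4 v2=E4 v3=F4 downbeat P8
bar 4: v0=E3 v1=G3 v2=B4 v3=D4 downbeat m7
bar 5: v0=G3 v1=D4 v2=D5 v3=F4 downbeat m7
bar 6: v0=C3 v1=A3 v2=E4 v3=C4 downbeat P8
bar 7: v0=D3 v1=D4 v2=A4 v3=F4 downbeat m3
  -> R3 @ bar 0 tick 0 v(2, 3): A4 above F4
  -> R5 @ bar 0 tick 0 v(0, 3): opens on m3
  -> R3 @ bar 0 tick 1 v(2, 3): A4 above F4
  -> R3 @ bar 0 tick 2 v(2, 3): A4 above F4
  -> R3 @ bar 0 tick 3 v(2, 3): A4 above F4
  -> R1 @ bar 1 tick 0 v(0, 2): D3/A4 P5 -> C3/G4 P5 similar
  -> R2 @ bar 1 tick 0 v(0, 3): D3/F4 m3 -> C3/C4 P8 similar
  -> R2 @ bar 1 tick 0 v(2, 3): A4/F4 M3 -> G4/C4 P5 similar
  -> R3 @ bar 1 tick 0 v(2, 3): G4 above C4
  -> R7 @ bar 1 tick 0 v(1,): D4->E3 leap 10st
  -> R3 @ bar 1 tick 1 v(2, 3): G4 above C4
  -> R3 @ bar 1 tick 2 v(2, 3): G4 above C4
  -> R3 @ bar 1 tick 3 v(2, 3): G4 above C4
  -> R1 @ bar 2 tick 0 v(0, 2): C3/G4 P5 -> E3/B4 P5 similar
  -> R2 @ bar 2 tick 0 v(0, 1): C3/E3 M3 -> E3/E4 P8 similar
  -> R2 @ bar 2 tick 0 v(1, 2): E3/G4 m3 -> E4/B4 P5 similar
  -> R3 @ bar 2 tick 0 v(2, 3): B4 above B3
  -> R3 @ bar 2 tick 1 v(2, 3): B4 above B3
  -> R3 @ bar 2 tick 2 v(2, 3): B4 above B3
  -> R3 @ bar 2 tick 3 v(2, 3): B4 above B3
  -> R2 @ bar 3 tick 0 v(0, 3): E3/B3 P5 -> F3/F4 P8 similar
  -> R4 @ bar 3 tick 0 v(0, 2): F3/E4 M7 untreated
  -> R7 @ bar 3 tick 0 v(3,): B3->F4 leap 6st
  -> R2 @ bar 4 tick 0 v(1, 3): D4/F4 m3 -> G3/D4 P5 similar
  -> R3 @ bar 4 tick 0 v(2, 3): B4 above D4
  -> R4 @ bar 4 tick 0 v(0, 3): E3/D4 m7 untreated
  -> R3 @ bar 4 tick 1 v(2, 3): B4 above D4
  -> R3 @ bar 4 tick 2 v(2, 3): B4 above D4
  -> R3 @ bar 4 tick 3 v(2, 3): B4 above D4
  -> R1 @ bar 5 tick 0 v(0, 2): E3/B4 P5 -> G3/D5 P5 similar
  -> R2 @ bar 5 tick 0 v(0, 1): E3/G3 m3 -> G3/D4 P5 similar
  -> R2 @ bar 5 tick 0 v(1, 2): G3/B4 M3 -> D4/D5 P8 similar
  -> R3 @ bar 5 tick 0 v(2, 3): D5 above F4
  -> R4 @ bar 5 tick 0 v(0, 3): G3/F4 m7 untreated
  -> R3 @ bar 5 tick 1 v(2, 3): D5 above F4
  -> R3 @ bar 5 tick 2 v(2, 3): D5 above F4
  -> R3 @ bar 5 tick 3 v(2, 3): D5 above F4
  -> R2 @ bar 6 tick 0 v(0, 3): G3/F4 m7 -> C3/C4 P8 similar
  -> R2 @ bar 6 tick 0 v(1, 2): D4/D5 P8 -> A3/E4 P5 similar
  -> R3 @ bar 6 tick 0 v(2, 3): E4 above C4
  -> R7 @ bar 6 tick 0 v(2,): D5->E4 leap 10st
  -> R8 @ bar 6 tick 0 v(0, 3): penult P8 not 3rd/6th
  -> R3 @ bar 6 tick 1 v(2, 3): E4 above C4
  -> R3 @ bar 6 tick 2 v(2, 3): E4 above C4
  -> R3 @ bar 6 tick 3 v(2, 3): E4 above C4
  -> R1 @ bar 7 tick 0 v(1, 2): A3/E4 P5 -> D4/A4 P5 similar
  -> R2 @ bar 7 tick 0 v(0, 1): C3/A3 M6 -> D3/D4 P8 similar
  -> R2 @ bar 7 tick 0 v(0, 2): C3/E4 M3 -> D3/A4 P5 similar
  -> R3 @ bar 7 tick 0 v(2, 3): A4 above F4
  -> R3 @ bar 7 tick 1 v(2, 3): A4 above F4
  -> R3 @ bar 7 tick 2 v(2, 3): A4 above F4
  -> R3 @ bar 7 tick 3 v(2, 3): A4 above F4
  -> R6 @ bar 7 tick 3 v(0, 3): closes on m3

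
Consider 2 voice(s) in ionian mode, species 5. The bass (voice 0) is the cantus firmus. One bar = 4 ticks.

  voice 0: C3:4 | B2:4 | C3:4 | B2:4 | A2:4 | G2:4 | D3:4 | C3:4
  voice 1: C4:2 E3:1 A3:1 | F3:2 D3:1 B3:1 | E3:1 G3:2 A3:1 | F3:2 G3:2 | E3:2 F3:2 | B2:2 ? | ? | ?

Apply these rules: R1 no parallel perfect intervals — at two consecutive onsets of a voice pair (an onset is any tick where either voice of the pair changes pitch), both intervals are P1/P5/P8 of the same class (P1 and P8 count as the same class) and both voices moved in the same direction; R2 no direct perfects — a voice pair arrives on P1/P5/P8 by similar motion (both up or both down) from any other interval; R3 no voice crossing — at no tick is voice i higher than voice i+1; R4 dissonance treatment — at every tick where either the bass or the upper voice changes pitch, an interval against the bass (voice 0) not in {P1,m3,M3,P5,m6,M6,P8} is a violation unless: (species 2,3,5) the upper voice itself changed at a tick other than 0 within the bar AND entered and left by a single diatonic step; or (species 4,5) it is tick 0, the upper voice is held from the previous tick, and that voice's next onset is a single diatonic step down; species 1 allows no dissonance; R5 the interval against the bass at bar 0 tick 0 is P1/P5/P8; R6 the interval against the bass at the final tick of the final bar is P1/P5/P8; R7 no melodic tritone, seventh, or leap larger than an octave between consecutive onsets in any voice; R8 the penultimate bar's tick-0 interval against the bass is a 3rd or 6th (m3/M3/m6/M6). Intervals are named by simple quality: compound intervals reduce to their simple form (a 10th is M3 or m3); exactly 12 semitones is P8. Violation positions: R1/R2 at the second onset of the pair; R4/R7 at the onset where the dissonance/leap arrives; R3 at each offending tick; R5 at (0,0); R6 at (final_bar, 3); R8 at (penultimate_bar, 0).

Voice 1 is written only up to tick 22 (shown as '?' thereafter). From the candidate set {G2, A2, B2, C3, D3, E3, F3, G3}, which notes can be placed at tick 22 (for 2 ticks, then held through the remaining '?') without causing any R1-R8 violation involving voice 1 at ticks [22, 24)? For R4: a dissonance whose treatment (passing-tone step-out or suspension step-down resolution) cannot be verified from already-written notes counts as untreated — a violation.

{B2, D3, E3, G2, G3}

G2: legal
A2: violates R4
B2: legal
C3: violates R4
D3: legal
E3: legal
F3: violates R4,R7
G3: legal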